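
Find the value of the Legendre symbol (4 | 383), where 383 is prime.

Pull out 2^2: since 383 ≡ 7 (mod 8), (2/383) = +1, so (2/383)^2 = +1.
Reached (1/383) = 1. Collecting the sign flips along the way, the symbol is +1.

1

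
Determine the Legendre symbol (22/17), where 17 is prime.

-1

Euler's criterion: (22/17) ≡ 5^8 (mod 17).
5^2 ≡ 8 (mod 17)
5^4 ≡ 13 (mod 17)
5^8 ≡ 16 (mod 17)
5^8 = 5^(8) ≡ 16 (mod 17).
Result is 16 ≡ −1, so (22/17) = −1.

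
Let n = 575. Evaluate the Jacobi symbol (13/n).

Reciprocity: 13 ≡ 1 and 575 ≡ 3 (mod 4), so (13/575) = +(575/13).
Reduce top mod 13: now compute (3/13).
Reciprocity: 3 ≡ 3 and 13 ≡ 1 (mod 4), so (3/13) = +(13/3).
Reduce top mod 3: now compute (1/3).
Reached (1/3) = 1. Collecting the sign flips along the way, the symbol is +1.

1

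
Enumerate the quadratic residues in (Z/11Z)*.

1,3,4,5,9

Square k = 1,…,5 (k and 11−k give the same square):
1²=1, 2²=4, 3²=9, 4²≡5, 5²≡3 (mod 11).
So the quadratic residues mod 11 are {1, 3, 4, 5, 9}.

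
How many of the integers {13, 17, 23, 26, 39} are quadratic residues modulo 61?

2

(13/61) = +1 → QR.
(17/61) = -1 → non-residue.
(23/61) = -1 → non-residue.
(26/61) = -1 → non-residue.
(39/61) = +1 → QR.
Total quadratic residues among the 5: 2.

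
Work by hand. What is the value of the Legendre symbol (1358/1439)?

Pull out 2: since 1439 ≡ 7 (mod 8), (2/1439) = +1.
Reciprocity: 679 ≡ 3 and 1439 ≡ 3 (mod 4), so (679/1439) = −(1439/679).
Reduce top mod 679: now compute (81/679).
Reciprocity: 81 ≡ 1 and 679 ≡ 3 (mod 4), so (81/679) = +(679/81).
Reduce top mod 81: now compute (31/81).
Reciprocity: 31 ≡ 3 and 81 ≡ 1 (mod 4), so (31/81) = +(81/31).
Reduce top mod 31: now compute (19/31).
Reciprocity: 19 ≡ 3 and 31 ≡ 3 (mod 4), so (19/31) = −(31/19).
Reduce top mod 19: now compute (12/19).
Pull out 2^2: since 19 ≡ 3 (mod 8), (2/19) = -1, so (2/19)^2 = +1.
Reciprocity: 3 ≡ 3 and 19 ≡ 3 (mod 4), so (3/19) = −(19/3).
Reduce top mod 3: now compute (1/3).
Reached (1/3) = 1. Collecting the sign flips along the way, the symbol is -1.

-1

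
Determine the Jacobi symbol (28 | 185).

-1

Pull out 2^2: since 185 ≡ 1 (mod 8), (2/185) = +1, so (2/185)^2 = +1.
Reciprocity: 7 ≡ 3 and 185 ≡ 1 (mod 4), so (7/185) = +(185/7).
Reduce top mod 7: now compute (3/7).
Reciprocity: 3 ≡ 3 and 7 ≡ 3 (mod 4), so (3/7) = −(7/3).
Reduce top mod 3: now compute (1/3).
Reached (1/3) = 1. Collecting the sign flips along the way, the symbol is -1.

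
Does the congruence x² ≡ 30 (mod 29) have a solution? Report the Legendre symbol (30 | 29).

1

First reduce: 30 ≡ 1 (mod 29).
Reached (1/29) = 1. Collecting the sign flips along the way, the symbol is +1.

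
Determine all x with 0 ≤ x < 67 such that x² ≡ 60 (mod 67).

23, 44

Since 67 ≡ 3 (mod 4), a square root of 60 is 60^((67+1)/4) = 60^17 mod 67.
Repeated squaring: 60^2≡49, 60^4≡56, 60^8≡54, 60^16≡35 (mod 67).
60^17 = 60^(16+1) ≡ 23 (mod 67).
Check: 23² = 529 ≡ 60 (mod 67). The two roots are 23 and 44.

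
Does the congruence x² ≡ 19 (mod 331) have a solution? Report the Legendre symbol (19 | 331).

1

Euler's criterion: (19/331) ≡ 19^165 (mod 331).
19^2 ≡ 30 (mod 331)
19^4 ≡ 238 (mod 331)
19^8 ≡ 43 (mod 331)
19^16 ≡ 194 (mod 331)
19^32 ≡ 233 (mod 331)
19^64 ≡ 5 (mod 331)
19^128 ≡ 25 (mod 331)
19^165 = 19^(128+32+4+1) ≡ 1 (mod 331).
Result is 1, so (19/331) = 1.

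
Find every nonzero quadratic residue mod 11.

1,3,4,5,9

Square k = 1,…,5 (k and 11−k give the same square):
1²=1, 2²=4, 3²=9, 4²≡5, 5²≡3 (mod 11).
So the quadratic residues mod 11 are {1, 3, 4, 5, 9}.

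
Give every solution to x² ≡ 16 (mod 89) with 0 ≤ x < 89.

89 ≡ 1 (mod 4), so we find a root by search.
Trying successive values, 4² = 16 ≡ 16 (mod 89). The other root is 89 − 4 = 85.

4, 85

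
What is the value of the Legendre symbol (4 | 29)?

Euler's criterion: (4/29) ≡ 4^14 (mod 29).
4^2 ≡ 16 (mod 29)
4^4 ≡ 24 (mod 29)
4^8 ≡ 25 (mod 29)
4^14 = 4^(8+4+2) ≡ 1 (mod 29).
Result is 1, so (4/29) = 1.

1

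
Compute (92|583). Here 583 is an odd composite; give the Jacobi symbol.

-1

Pull out 2^2: since 583 ≡ 7 (mod 8), (2/583) = +1, so (2/583)^2 = +1.
Reciprocity: 23 ≡ 3 and 583 ≡ 3 (mod 4), so (23/583) = −(583/23).
Reduce top mod 23: now compute (8/23).
Pull out 2^3: since 23 ≡ 7 (mod 8), (2/23) = +1, so (2/23)^3 = +1.
Reached (1/23) = 1. Collecting the sign flips along the way, the symbol is -1.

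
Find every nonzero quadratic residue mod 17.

1 2 4 8 9 13 15 16

Square k = 1,…,8 (k and 17−k give the same square):
1²=1, 2²=4, 3²=9, 4²=16, 5²≡8, 6²≡2, 7²≡15, 8²≡13 (mod 17).
So the quadratic residues mod 17 are {1, 2, 4, 8, 9, 13, 15, 16}.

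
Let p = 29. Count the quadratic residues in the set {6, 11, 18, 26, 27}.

1

(6/29) = +1 → QR.
(11/29) = -1 → non-residue.
(18/29) = -1 → non-residue.
(26/29) = -1 → non-residue.
(27/29) = -1 → non-residue.
Total quadratic residues among the 5: 1.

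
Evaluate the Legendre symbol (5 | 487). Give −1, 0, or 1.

-1

Reciprocity: 5 ≡ 1 and 487 ≡ 3 (mod 4), so (5/487) = +(487/5).
Reduce top mod 5: now compute (2/5).
Pull out 2: since 5 ≡ 5 (mod 8), (2/5) = -1.
Reached (1/5) = 1. Collecting the sign flips along the way, the symbol is -1.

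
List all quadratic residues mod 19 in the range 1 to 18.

1 4 5 6 7 9 11 16 17

Square k = 1,…,9 (k and 19−k give the same square):
1²=1, 2²=4, 3²=9, 4²=16, 5²≡6, 6²≡17, 7²≡11, 8²≡7, 9²≡5 (mod 19).
So the quadratic residues mod 19 are {1, 4, 5, 6, 7, 9, 11, 16, 17}.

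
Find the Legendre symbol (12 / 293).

Euler's criterion: (12/293) ≡ 12^146 (mod 293).
12^2 ≡ 144 (mod 293)
12^4 ≡ 226 (mod 293)
12^8 ≡ 94 (mod 293)
12^16 ≡ 46 (mod 293)
12^32 ≡ 65 (mod 293)
12^64 ≡ 123 (mod 293)
12^128 ≡ 186 (mod 293)
12^146 = 12^(128+16+2) ≡ 292 (mod 293).
Result is 292 ≡ −1, so (12/293) = −1.

-1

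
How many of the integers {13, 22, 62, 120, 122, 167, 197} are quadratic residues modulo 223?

(13/223) = -1 → non-residue.
(22/223) = -1 → non-residue.
(62/223) = +1 → QR.
(120/223) = +1 → QR.
(122/223) = -1 → non-residue.
(167/223) = -1 → non-residue.
(197/223) = +1 → QR.
Total quadratic residues among the 7: 3.

3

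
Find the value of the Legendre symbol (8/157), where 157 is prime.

Pull out 2^3: since 157 ≡ 5 (mod 8), (2/157) = -1, so (2/157)^3 = -1.
Reached (1/157) = 1. Collecting the sign flips along the way, the symbol is -1.

-1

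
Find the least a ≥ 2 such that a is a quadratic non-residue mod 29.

(2/29) = −1, so 2 is the smallest positive non-residue mod 29.

2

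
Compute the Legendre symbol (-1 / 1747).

-1

First reduce: -1 ≡ 1746 (mod 1747).
Pull out 2: since 1747 ≡ 3 (mod 8), (2/1747) = -1.
Reciprocity: 873 ≡ 1 and 1747 ≡ 3 (mod 4), so (873/1747) = +(1747/873).
Reduce top mod 873: now compute (1/873).
Reached (1/873) = 1. Collecting the sign flips along the way, the symbol is -1.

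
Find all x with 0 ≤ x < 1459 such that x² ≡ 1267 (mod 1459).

Since 1459 ≡ 3 (mod 4), a square root of 1267 is 1267^((1459+1)/4) = 1267^365 mod 1459.
Repeated squaring: 1267^2≡389, 1267^4≡1044, 1267^8≡63, 1267^16≡1051, 1267^32≡138, 1267^64≡77, 1267^128≡93, 1267^256≡1354 (mod 1459).
1267^365 = 1267^(256+64+32+8+4+1) ≡ 404 (mod 1459).
Check: 404² = 163216 ≡ 1267 (mod 1459). The two roots are 404 and 1055.

404, 1055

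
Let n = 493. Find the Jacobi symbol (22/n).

Pull out 2: since 493 ≡ 5 (mod 8), (2/493) = -1.
Reciprocity: 11 ≡ 3 and 493 ≡ 1 (mod 4), so (11/493) = +(493/11).
Reduce top mod 11: now compute (9/11).
Reciprocity: 9 ≡ 1 and 11 ≡ 3 (mod 4), so (9/11) = +(11/9).
Reduce top mod 9: now compute (2/9).
Pull out 2: since 9 ≡ 1 (mod 8), (2/9) = +1.
Reached (1/9) = 1. Collecting the sign flips along the way, the symbol is -1.

-1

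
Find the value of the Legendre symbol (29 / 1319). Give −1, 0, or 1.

Reciprocity: 29 ≡ 1 and 1319 ≡ 3 (mod 4), so (29/1319) = +(1319/29).
Reduce top mod 29: now compute (14/29).
Pull out 2: since 29 ≡ 5 (mod 8), (2/29) = -1.
Reciprocity: 7 ≡ 3 and 29 ≡ 1 (mod 4), so (7/29) = +(29/7).
Reduce top mod 7: now compute (1/7).
Reached (1/7) = 1. Collecting the sign flips along the way, the symbol is -1.

-1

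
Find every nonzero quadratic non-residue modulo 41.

3,6,7,11,12,13,14,15,17,19,22,24,26,27,28,29,30,34,35,38

Square k = 1,…,20 (k and 41−k give the same square):
1²=1, 2²=4, 3²=9, 4²=16, 5²=25, 6²=36, 7²≡8, 8²≡23, 9²≡40, 10²≡18, 11²≡39, 12²≡21, 13²≡5, 14²≡32, 15²≡20, 16²≡10, 17²≡2, 18²≡37, 19²≡33, 20²≡31 (mod 41).
The residues are {1, 2, 4, 5, 8, 9, 10, 16, 18, 20, 21, 23, 25, 31, 32, 33, 36, 37, 39, 40}; the non-residues are the remaining 20 nonzero classes.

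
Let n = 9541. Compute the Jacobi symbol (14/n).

Pull out 2: since 9541 ≡ 5 (mod 8), (2/9541) = -1.
Reciprocity: 7 ≡ 3 and 9541 ≡ 1 (mod 4), so (7/9541) = +(9541/7).
Reduce top mod 7: now compute (0/7).
Top reduces to 0: gcd > 1, so the symbol is 0.

0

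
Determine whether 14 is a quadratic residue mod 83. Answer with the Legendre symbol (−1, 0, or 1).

-1

Pull out 2: since 83 ≡ 3 (mod 8), (2/83) = -1.
Reciprocity: 7 ≡ 3 and 83 ≡ 3 (mod 4), so (7/83) = −(83/7).
Reduce top mod 7: now compute (6/7).
Pull out 2: since 7 ≡ 7 (mod 8), (2/7) = +1.
Reciprocity: 3 ≡ 3 and 7 ≡ 3 (mod 4), so (3/7) = −(7/3).
Reduce top mod 3: now compute (1/3).
Reached (1/3) = 1. Collecting the sign flips along the way, the symbol is -1.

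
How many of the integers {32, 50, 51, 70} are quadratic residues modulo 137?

2

(32/137) = +1 → QR.
(50/137) = +1 → QR.
(51/137) = -1 → non-residue.
(70/137) = -1 → non-residue.
Total quadratic residues among the 4: 2.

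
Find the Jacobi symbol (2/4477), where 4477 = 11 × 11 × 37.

-1

Pull out 2: since 4477 ≡ 5 (mod 8), (2/4477) = -1.
Reached (1/4477) = 1. Collecting the sign flips along the way, the symbol is -1.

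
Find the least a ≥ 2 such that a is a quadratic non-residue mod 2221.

2

(2/2221) = −1, so 2 is the smallest positive non-residue mod 2221.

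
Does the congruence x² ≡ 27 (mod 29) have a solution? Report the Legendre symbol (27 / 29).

Reciprocity: 27 ≡ 3 and 29 ≡ 1 (mod 4), so (27/29) = +(29/27).
Reduce top mod 27: now compute (2/27).
Pull out 2: since 27 ≡ 3 (mod 8), (2/27) = -1.
Reached (1/27) = 1. Collecting the sign flips along the way, the symbol is -1.

-1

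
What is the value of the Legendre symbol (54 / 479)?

1

Pull out 2: since 479 ≡ 7 (mod 8), (2/479) = +1.
Reciprocity: 27 ≡ 3 and 479 ≡ 3 (mod 4), so (27/479) = −(479/27).
Reduce top mod 27: now compute (20/27).
Pull out 2^2: since 27 ≡ 3 (mod 8), (2/27) = -1, so (2/27)^2 = +1.
Reciprocity: 5 ≡ 1 and 27 ≡ 3 (mod 4), so (5/27) = +(27/5).
Reduce top mod 5: now compute (2/5).
Pull out 2: since 5 ≡ 5 (mod 8), (2/5) = -1.
Reached (1/5) = 1. Collecting the sign flips along the way, the symbol is +1.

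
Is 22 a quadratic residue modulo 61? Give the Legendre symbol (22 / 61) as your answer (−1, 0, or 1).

Pull out 2: since 61 ≡ 5 (mod 8), (2/61) = -1.
Reciprocity: 11 ≡ 3 and 61 ≡ 1 (mod 4), so (11/61) = +(61/11).
Reduce top mod 11: now compute (6/11).
Pull out 2: since 11 ≡ 3 (mod 8), (2/11) = -1.
Reciprocity: 3 ≡ 3 and 11 ≡ 3 (mod 4), so (3/11) = −(11/3).
Reduce top mod 3: now compute (2/3).
Pull out 2: since 3 ≡ 3 (mod 8), (2/3) = -1.
Reached (1/3) = 1. Collecting the sign flips along the way, the symbol is +1.

1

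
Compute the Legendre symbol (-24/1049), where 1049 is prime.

Euler's criterion: (-24/1049) ≡ 1025^524 (mod 1049).
1025^2 ≡ 576 (mod 1049)
1025^4 ≡ 292 (mod 1049)
1025^8 ≡ 295 (mod 1049)
1025^16 ≡ 1007 (mod 1049)
1025^32 ≡ 715 (mod 1049)
1025^64 ≡ 362 (mod 1049)
1025^128 ≡ 968 (mod 1049)
1025^256 ≡ 267 (mod 1049)
1025^512 ≡ 1006 (mod 1049)
1025^524 = 1025^(512+8+4) ≡ 1048 (mod 1049).
Result is 1048 ≡ −1, so (-24/1049) = −1.

-1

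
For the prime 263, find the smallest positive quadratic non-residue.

(2/263) = +1, so 2 is a residue.
(3/263) = +1, so 3 is a residue.
(4/263) = +1, so 4 is a residue.
(5/263) = −1, so 5 is the smallest positive non-residue mod 263.

5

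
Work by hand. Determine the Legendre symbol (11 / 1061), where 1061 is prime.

1

Euler's criterion: (11/1061) ≡ 11^530 (mod 1061).
11^2 ≡ 121 (mod 1061)
11^4 ≡ 848 (mod 1061)
11^8 ≡ 807 (mod 1061)
11^16 ≡ 856 (mod 1061)
11^32 ≡ 646 (mod 1061)
11^64 ≡ 343 (mod 1061)
11^128 ≡ 939 (mod 1061)
11^256 ≡ 30 (mod 1061)
11^512 ≡ 900 (mod 1061)
11^530 = 11^(512+16+2) ≡ 1 (mod 1061).
Result is 1, so (11/1061) = 1.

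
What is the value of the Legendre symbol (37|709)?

-1

Euler's criterion: (37/709) ≡ 37^354 (mod 709).
37^2 ≡ 660 (mod 709)
37^4 ≡ 274 (mod 709)
37^8 ≡ 631 (mod 709)
37^16 ≡ 412 (mod 709)
37^32 ≡ 293 (mod 709)
37^64 ≡ 60 (mod 709)
37^128 ≡ 55 (mod 709)
37^256 ≡ 189 (mod 709)
37^354 = 37^(256+64+32+2) ≡ 708 (mod 709).
Result is 708 ≡ −1, so (37/709) = −1.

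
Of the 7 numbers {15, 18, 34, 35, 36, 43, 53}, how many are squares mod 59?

(15/59) = +1 → QR.
(18/59) = -1 → non-residue.
(34/59) = -1 → non-residue.
(35/59) = +1 → QR.
(36/59) = +1 → QR.
(43/59) = -1 → non-residue.
(53/59) = +1 → QR.
Total quadratic residues among the 7: 4.

4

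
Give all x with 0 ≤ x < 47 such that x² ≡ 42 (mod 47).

Since 47 ≡ 3 (mod 4), a square root of 42 is 42^((47+1)/4) = 42^12 mod 47.
Repeated squaring: 42^2≡25, 42^4≡14, 42^8≡8 (mod 47).
42^12 = 42^(8+4) ≡ 18 (mod 47).
Check: 18² = 324 ≡ 42 (mod 47). The two roots are 18 and 29.

18, 29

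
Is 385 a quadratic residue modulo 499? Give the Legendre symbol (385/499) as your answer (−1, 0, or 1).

Euler's criterion: (385/499) ≡ 385^249 (mod 499).
385^2 ≡ 22 (mod 499)
385^4 ≡ 484 (mod 499)
385^8 ≡ 225 (mod 499)
385^16 ≡ 226 (mod 499)
385^32 ≡ 178 (mod 499)
385^64 ≡ 247 (mod 499)
385^128 ≡ 131 (mod 499)
385^249 = 385^(128+64+32+16+8+1) ≡ 1 (mod 499).
Result is 1, so (385/499) = 1.

1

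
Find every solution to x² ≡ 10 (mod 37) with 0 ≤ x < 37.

11, 26

37 ≡ 1 (mod 4), so we find a root by search.
Trying successive values, 11² = 121 ≡ 10 (mod 37). The other root is 37 − 11 = 26.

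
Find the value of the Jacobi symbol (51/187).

Reciprocity: 51 ≡ 3 and 187 ≡ 3 (mod 4), so (51/187) = −(187/51).
Reduce top mod 51: now compute (34/51).
Pull out 2: since 51 ≡ 3 (mod 8), (2/51) = -1.
Reciprocity: 17 ≡ 1 and 51 ≡ 3 (mod 4), so (17/51) = +(51/17).
Reduce top mod 17: now compute (0/17).
Top reduces to 0: gcd > 1, so the symbol is 0.

0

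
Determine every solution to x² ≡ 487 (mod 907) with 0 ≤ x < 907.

Since 907 ≡ 3 (mod 4), a square root of 487 is 487^((907+1)/4) = 487^227 mod 907.
Repeated squaring: 487^2≡442, 487^4≡359, 487^8≡87, 487^16≡313, 487^32≡13, 487^64≡169, 487^128≡444 (mod 907).
487^227 = 487^(128+64+32+2+1) ≡ 77 (mod 907).
Check: 77² = 5929 ≡ 487 (mod 907). The two roots are 77 and 830.

77, 830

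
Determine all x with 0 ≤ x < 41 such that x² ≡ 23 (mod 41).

8, 33

41 ≡ 1 (mod 4), so we find a root by search.
Trying successive values, 8² = 64 ≡ 23 (mod 41). The other root is 41 − 8 = 33.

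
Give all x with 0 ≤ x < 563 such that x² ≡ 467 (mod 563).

Since 563 ≡ 3 (mod 4), a square root of 467 is 467^((563+1)/4) = 467^141 mod 563.
Repeated squaring: 467^2≡208, 467^4≡476, 467^8≡250, 467^16≡7, 467^32≡49, 467^64≡149, 467^128≡244 (mod 563).
467^141 = 467^(128+8+4+1) ≡ 351 (mod 563).
Check: 351² = 123201 ≡ 467 (mod 563). The two roots are 212 and 351.

212, 351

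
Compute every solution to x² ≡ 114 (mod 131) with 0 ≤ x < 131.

Since 131 ≡ 3 (mod 4), a square root of 114 is 114^((131+1)/4) = 114^33 mod 131.
Repeated squaring: 114^2≡27, 114^4≡74, 114^8≡105, 114^16≡21, 114^32≡48 (mod 131).
114^33 = 114^(32+1) ≡ 101 (mod 131).
Check: 101² = 10201 ≡ 114 (mod 131). The two roots are 30 and 101.

30, 101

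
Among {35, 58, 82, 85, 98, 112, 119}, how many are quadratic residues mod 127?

(35/127) = +1 → QR.
(58/127) = -1 → non-residue.
(82/127) = +1 → QR.
(85/127) = -1 → non-residue.
(98/127) = +1 → QR.
(112/127) = -1 → non-residue.
(119/127) = -1 → non-residue.
Total quadratic residues among the 7: 3.

3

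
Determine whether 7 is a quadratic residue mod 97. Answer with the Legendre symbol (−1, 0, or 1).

-1

Euler's criterion: (7/97) ≡ 7^48 (mod 97).
7^2 ≡ 49 (mod 97)
7^4 ≡ 73 (mod 97)
7^8 ≡ 91 (mod 97)
7^16 ≡ 36 (mod 97)
7^32 ≡ 35 (mod 97)
7^48 = 7^(32+16) ≡ 96 (mod 97).
Result is 96 ≡ −1, so (7/97) = −1.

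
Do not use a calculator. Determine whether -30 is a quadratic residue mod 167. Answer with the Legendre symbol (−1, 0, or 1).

1

Euler's criterion: (-30/167) ≡ 137^83 (mod 167).
137^2 ≡ 65 (mod 167)
137^4 ≡ 50 (mod 167)
137^8 ≡ 162 (mod 167)
137^16 ≡ 25 (mod 167)
137^32 ≡ 124 (mod 167)
137^64 ≡ 12 (mod 167)
137^83 = 137^(64+16+2+1) ≡ 1 (mod 167).
Result is 1, so (-30/167) = 1.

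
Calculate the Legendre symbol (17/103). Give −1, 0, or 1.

Reciprocity: 17 ≡ 1 and 103 ≡ 3 (mod 4), so (17/103) = +(103/17).
Reduce top mod 17: now compute (1/17).
Reached (1/17) = 1. Collecting the sign flips along the way, the symbol is +1.

1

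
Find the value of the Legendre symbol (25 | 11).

Euler's criterion: (25/11) ≡ 3^5 (mod 11).
3^2 ≡ 9 (mod 11)
3^4 ≡ 4 (mod 11)
3^5 = 3^(4+1) ≡ 1 (mod 11).
Result is 1, so (25/11) = 1.

1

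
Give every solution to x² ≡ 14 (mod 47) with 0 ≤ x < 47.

22, 25

Since 47 ≡ 3 (mod 4), a square root of 14 is 14^((47+1)/4) = 14^12 mod 47.
Repeated squaring: 14^2≡8, 14^4≡17, 14^8≡7 (mod 47).
14^12 = 14^(8+4) ≡ 25 (mod 47).
Check: 25² = 625 ≡ 14 (mod 47). The two roots are 22 and 25.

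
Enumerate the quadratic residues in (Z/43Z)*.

1, 4, 6, 9, 10, 11, 13, 14, 15, 16, 17, 21, 23, 24, 25, 31, 35, 36, 38, 40, 41

Square k = 1,…,21 (k and 43−k give the same square):
1²=1, 2²=4, 3²=9, 4²=16, 5²=25, 6²=36, 7²≡6, 8²≡21, 9²≡38, 10²≡14, 11²≡35, 12²≡15, 13²≡40, 14²≡24, 15²≡10, 16²≡41, 17²≡31, 18²≡23, 19²≡17, 20²≡13, 21²≡11 (mod 43).
So the quadratic residues mod 43 are {1, 4, 6, 9, 10, 11, 13, 14, 15, 16, 17, 21, 23, 24, 25, 31, 35, 36, 38, 40, 41}.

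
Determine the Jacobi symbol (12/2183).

Pull out 2^2: since 2183 ≡ 7 (mod 8), (2/2183) = +1, so (2/2183)^2 = +1.
Reciprocity: 3 ≡ 3 and 2183 ≡ 3 (mod 4), so (3/2183) = −(2183/3).
Reduce top mod 3: now compute (2/3).
Pull out 2: since 3 ≡ 3 (mod 8), (2/3) = -1.
Reached (1/3) = 1. Collecting the sign flips along the way, the symbol is +1.

1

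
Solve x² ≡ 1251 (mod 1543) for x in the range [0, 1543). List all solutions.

260, 1283

Since 1543 ≡ 3 (mod 4), a square root of 1251 is 1251^((1543+1)/4) = 1251^386 mod 1543.
Repeated squaring: 1251^2≡399, 1251^4≡272, 1251^8≡1463, 1251^16≡228, 1251^32≡1065, 1251^64≡120, 1251^128≡513, 1251^256≡859 (mod 1543).
1251^386 = 1251^(256+128+2) ≡ 1283 (mod 1543).
Check: 1283² = 1646089 ≡ 1251 (mod 1543). The two roots are 260 and 1283.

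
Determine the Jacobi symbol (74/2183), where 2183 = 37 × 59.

0

Pull out 2: since 2183 ≡ 7 (mod 8), (2/2183) = +1.
Reciprocity: 37 ≡ 1 and 2183 ≡ 3 (mod 4), so (37/2183) = +(2183/37).
Reduce top mod 37: now compute (0/37).
Top reduces to 0: gcd > 1, so the symbol is 0.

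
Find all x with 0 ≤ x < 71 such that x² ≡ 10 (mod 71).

9, 62

Since 71 ≡ 3 (mod 4), a square root of 10 is 10^((71+1)/4) = 10^18 mod 71.
Repeated squaring: 10^2≡29, 10^4≡60, 10^8≡50, 10^16≡15 (mod 71).
10^18 = 10^(16+2) ≡ 9 (mod 71).
Check: 9² = 81 ≡ 10 (mod 71). The two roots are 9 and 62.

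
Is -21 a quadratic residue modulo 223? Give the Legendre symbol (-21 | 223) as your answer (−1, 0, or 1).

1

First reduce: -21 ≡ 202 (mod 223).
Pull out 2: since 223 ≡ 7 (mod 8), (2/223) = +1.
Reciprocity: 101 ≡ 1 and 223 ≡ 3 (mod 4), so (101/223) = +(223/101).
Reduce top mod 101: now compute (21/101).
Reciprocity: 21 ≡ 1 and 101 ≡ 1 (mod 4), so (21/101) = +(101/21).
Reduce top mod 21: now compute (17/21).
Reciprocity: 17 ≡ 1 and 21 ≡ 1 (mod 4), so (17/21) = +(21/17).
Reduce top mod 17: now compute (4/17).
Pull out 2^2: since 17 ≡ 1 (mod 8), (2/17) = +1, so (2/17)^2 = +1.
Reached (1/17) = 1. Collecting the sign flips along the way, the symbol is +1.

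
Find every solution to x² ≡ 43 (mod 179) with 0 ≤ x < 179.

Since 179 ≡ 3 (mod 4), a square root of 43 is 43^((179+1)/4) = 43^45 mod 179.
Repeated squaring: 43^2≡59, 43^4≡80, 43^8≡135, 43^16≡146, 43^32≡15 (mod 179).
43^45 = 43^(32+8+4+1) ≡ 36 (mod 179).
Check: 36² = 1296 ≡ 43 (mod 179). The two roots are 36 and 143.

36, 143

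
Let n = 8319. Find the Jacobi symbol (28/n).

1

Pull out 2^2: since 8319 ≡ 7 (mod 8), (2/8319) = +1, so (2/8319)^2 = +1.
Reciprocity: 7 ≡ 3 and 8319 ≡ 3 (mod 4), so (7/8319) = −(8319/7).
Reduce top mod 7: now compute (3/7).
Reciprocity: 3 ≡ 3 and 7 ≡ 3 (mod 4), so (3/7) = −(7/3).
Reduce top mod 3: now compute (1/3).
Reached (1/3) = 1. Collecting the sign flips along the way, the symbol is +1.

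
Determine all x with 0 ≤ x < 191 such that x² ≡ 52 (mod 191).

25, 166

Since 191 ≡ 3 (mod 4), a square root of 52 is 52^((191+1)/4) = 52^48 mod 191.
Repeated squaring: 52^2≡30, 52^4≡136, 52^8≡160, 52^16≡6, 52^32≡36 (mod 191).
52^48 = 52^(32+16) ≡ 25 (mod 191).
Check: 25² = 625 ≡ 52 (mod 191). The two roots are 25 and 166.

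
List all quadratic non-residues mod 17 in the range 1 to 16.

3, 5, 6, 7, 10, 11, 12, 14

Square k = 1,…,8 (k and 17−k give the same square):
1²=1, 2²=4, 3²=9, 4²=16, 5²≡8, 6²≡2, 7²≡15, 8²≡13 (mod 17).
The residues are {1, 2, 4, 8, 9, 13, 15, 16}; the non-residues are the remaining 8 nonzero classes.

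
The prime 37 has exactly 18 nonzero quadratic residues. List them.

1 3 4 7 9 10 11 12 16 21 25 26 27 28 30 33 34 36

Square k = 1,…,18 (k and 37−k give the same square):
1²=1, 2²=4, 3²=9, 4²=16, 5²=25, 6²=36, 7²≡12, 8²≡27, 9²≡7, 10²≡26, 11²≡10, 12²≡33, 13²≡21, 14²≡11, 15²≡3, 16²≡34, 17²≡30, 18²≡28 (mod 37).
So the quadratic residues mod 37 are {1, 3, 4, 7, 9, 10, 11, 12, 16, 21, 25, 26, 27, 28, 30, 33, 34, 36}.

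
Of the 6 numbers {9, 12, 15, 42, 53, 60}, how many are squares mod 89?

3

(9/89) = +1 → QR.
(12/89) = -1 → non-residue.
(15/89) = -1 → non-residue.
(42/89) = +1 → QR.
(53/89) = +1 → QR.
(60/89) = -1 → non-residue.
Total quadratic residues among the 6: 3.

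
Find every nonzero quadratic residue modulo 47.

Square k = 1,…,23 (k and 47−k give the same square):
1²=1, 2²=4, 3²=9, 4²=16, 5²=25, 6²=36, 7²≡2, 8²≡17, 9²≡34, 10²≡6, 11²≡27, 12²≡3, 13²≡28, 14²≡8, 15²≡37, 16²≡21, 17²≡7, 18²≡42, 19²≡32, 20²≡24, 21²≡18, 22²≡14, 23²≡12 (mod 47).
So the quadratic residues mod 47 are {1, 2, 3, 4, 6, 7, 8, 9, 12, 14, 16, 17, 18, 21, 24, 25, 27, 28, 32, 34, 36, 37, 42}.

1,2,3,4,6,7,8,9,12,14,16,17,18,21,24,25,27,28,32,34,36,37,42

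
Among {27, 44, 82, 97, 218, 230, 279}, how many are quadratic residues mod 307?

(27/307) = -1 → non-residue.
(44/307) = +1 → QR.
(82/307) = -1 → non-residue.
(97/307) = +1 → QR.
(218/307) = -1 → non-residue.
(230/307) = -1 → non-residue.
(279/307) = -1 → non-residue.
Total quadratic residues among the 7: 2.

2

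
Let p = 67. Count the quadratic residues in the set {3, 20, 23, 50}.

1

(3/67) = -1 → non-residue.
(20/67) = -1 → non-residue.
(23/67) = +1 → QR.
(50/67) = -1 → non-residue.
Total quadratic residues among the 4: 1.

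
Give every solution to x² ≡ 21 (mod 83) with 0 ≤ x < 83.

Since 83 ≡ 3 (mod 4), a square root of 21 is 21^((83+1)/4) = 21^21 mod 83.
Repeated squaring: 21^2≡26, 21^4≡12, 21^8≡61, 21^16≡69 (mod 83).
21^21 = 21^(16+4+1) ≡ 41 (mod 83).
Check: 41² = 1681 ≡ 21 (mod 83). The two roots are 41 and 42.

41, 42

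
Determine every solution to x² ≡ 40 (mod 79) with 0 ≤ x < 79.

35, 44

Since 79 ≡ 3 (mod 4), a square root of 40 is 40^((79+1)/4) = 40^20 mod 79.
Repeated squaring: 40^2≡20, 40^4≡5, 40^8≡25, 40^16≡72 (mod 79).
40^20 = 40^(16+4) ≡ 44 (mod 79).
Check: 44² = 1936 ≡ 40 (mod 79). The two roots are 35 and 44.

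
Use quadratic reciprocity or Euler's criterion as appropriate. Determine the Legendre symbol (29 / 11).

-1

Euler's criterion: (29/11) ≡ 7^5 (mod 11).
7^2 ≡ 5 (mod 11)
7^4 ≡ 3 (mod 11)
7^5 = 7^(4+1) ≡ 10 (mod 11).
Result is 10 ≡ −1, so (29/11) = −1.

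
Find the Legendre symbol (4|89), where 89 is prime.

Pull out 2^2: since 89 ≡ 1 (mod 8), (2/89) = +1, so (2/89)^2 = +1.
Reached (1/89) = 1. Collecting the sign flips along the way, the symbol is +1.

1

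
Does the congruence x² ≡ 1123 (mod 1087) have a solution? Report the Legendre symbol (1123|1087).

First reduce: 1123 ≡ 36 (mod 1087).
Pull out 2^2: since 1087 ≡ 7 (mod 8), (2/1087) = +1, so (2/1087)^2 = +1.
Reciprocity: 9 ≡ 1 and 1087 ≡ 3 (mod 4), so (9/1087) = +(1087/9).
Reduce top mod 9: now compute (7/9).
Reciprocity: 7 ≡ 3 and 9 ≡ 1 (mod 4), so (7/9) = +(9/7).
Reduce top mod 7: now compute (2/7).
Pull out 2: since 7 ≡ 7 (mod 8), (2/7) = +1.
Reached (1/7) = 1. Collecting the sign flips along the way, the symbol is +1.

1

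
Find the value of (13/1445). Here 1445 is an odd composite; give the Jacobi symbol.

-1

Reciprocity: 13 ≡ 1 and 1445 ≡ 1 (mod 4), so (13/1445) = +(1445/13).
Reduce top mod 13: now compute (2/13).
Pull out 2: since 13 ≡ 5 (mod 8), (2/13) = -1.
Reached (1/13) = 1. Collecting the sign flips along the way, the symbol is -1.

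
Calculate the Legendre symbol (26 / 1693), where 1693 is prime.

-1

Pull out 2: since 1693 ≡ 5 (mod 8), (2/1693) = -1.
Reciprocity: 13 ≡ 1 and 1693 ≡ 1 (mod 4), so (13/1693) = +(1693/13).
Reduce top mod 13: now compute (3/13).
Reciprocity: 3 ≡ 3 and 13 ≡ 1 (mod 4), so (3/13) = +(13/3).
Reduce top mod 3: now compute (1/3).
Reached (1/3) = 1. Collecting the sign flips along the way, the symbol is -1.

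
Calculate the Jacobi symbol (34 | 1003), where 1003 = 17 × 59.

Pull out 2: since 1003 ≡ 3 (mod 8), (2/1003) = -1.
Reciprocity: 17 ≡ 1 and 1003 ≡ 3 (mod 4), so (17/1003) = +(1003/17).
Reduce top mod 17: now compute (0/17).
Top reduces to 0: gcd > 1, so the symbol is 0.

0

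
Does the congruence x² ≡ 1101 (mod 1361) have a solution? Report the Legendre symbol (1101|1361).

Reciprocity: 1101 ≡ 1 and 1361 ≡ 1 (mod 4), so (1101/1361) = +(1361/1101).
Reduce top mod 1101: now compute (260/1101).
Pull out 2^2: since 1101 ≡ 5 (mod 8), (2/1101) = -1, so (2/1101)^2 = +1.
Reciprocity: 65 ≡ 1 and 1101 ≡ 1 (mod 4), so (65/1101) = +(1101/65).
Reduce top mod 65: now compute (61/65).
Reciprocity: 61 ≡ 1 and 65 ≡ 1 (mod 4), so (61/65) = +(65/61).
Reduce top mod 61: now compute (4/61).
Pull out 2^2: since 61 ≡ 5 (mod 8), (2/61) = -1, so (2/61)^2 = +1.
Reached (1/61) = 1. Collecting the sign flips along the way, the symbol is +1.

1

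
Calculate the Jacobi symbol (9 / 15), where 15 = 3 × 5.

Reciprocity: 9 ≡ 1 and 15 ≡ 3 (mod 4), so (9/15) = +(15/9).
Reduce top mod 9: now compute (6/9).
Pull out 2: since 9 ≡ 1 (mod 8), (2/9) = +1.
Reciprocity: 3 ≡ 3 and 9 ≡ 1 (mod 4), so (3/9) = +(9/3).
Reduce top mod 3: now compute (0/3).
Top reduces to 0: gcd > 1, so the symbol is 0.

0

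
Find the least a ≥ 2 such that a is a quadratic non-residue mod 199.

3

(2/199) = +1, so 2 is a residue.
(3/199) = −1, so 3 is the smallest positive non-residue mod 199.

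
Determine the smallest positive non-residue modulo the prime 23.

(2/23) = +1, so 2 is a residue.
(3/23) = +1, so 3 is a residue.
(4/23) = +1, so 4 is a residue.
(5/23) = −1, so 5 is the smallest positive non-residue mod 23.

5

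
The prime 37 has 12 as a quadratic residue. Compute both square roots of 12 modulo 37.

37 ≡ 1 (mod 4), so we find a root by search.
Trying successive values, 7² = 49 ≡ 12 (mod 37). The other root is 37 − 7 = 30.

7, 30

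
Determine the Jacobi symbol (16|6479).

1

Pull out 2^4: since 6479 ≡ 7 (mod 8), (2/6479) = +1, so (2/6479)^4 = +1.
Reached (1/6479) = 1. Collecting the sign flips along the way, the symbol is +1.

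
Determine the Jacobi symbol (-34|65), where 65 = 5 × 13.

-1

First reduce: -34 ≡ 31 (mod 65).
Reciprocity: 31 ≡ 3 and 65 ≡ 1 (mod 4), so (31/65) = +(65/31).
Reduce top mod 31: now compute (3/31).
Reciprocity: 3 ≡ 3 and 31 ≡ 3 (mod 4), so (3/31) = −(31/3).
Reduce top mod 3: now compute (1/3).
Reached (1/3) = 1. Collecting the sign flips along the way, the symbol is -1.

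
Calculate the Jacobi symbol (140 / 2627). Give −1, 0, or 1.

Pull out 2^2: since 2627 ≡ 3 (mod 8), (2/2627) = -1, so (2/2627)^2 = +1.
Reciprocity: 35 ≡ 3 and 2627 ≡ 3 (mod 4), so (35/2627) = −(2627/35).
Reduce top mod 35: now compute (2/35).
Pull out 2: since 35 ≡ 3 (mod 8), (2/35) = -1.
Reached (1/35) = 1. Collecting the sign flips along the way, the symbol is +1.

1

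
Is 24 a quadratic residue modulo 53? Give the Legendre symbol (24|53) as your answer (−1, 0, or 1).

1

Pull out 2^3: since 53 ≡ 5 (mod 8), (2/53) = -1, so (2/53)^3 = -1.
Reciprocity: 3 ≡ 3 and 53 ≡ 1 (mod 4), so (3/53) = +(53/3).
Reduce top mod 3: now compute (2/3).
Pull out 2: since 3 ≡ 3 (mod 8), (2/3) = -1.
Reached (1/3) = 1. Collecting the sign flips along the way, the symbol is +1.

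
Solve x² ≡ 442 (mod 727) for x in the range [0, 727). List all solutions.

176, 551

Since 727 ≡ 3 (mod 4), a square root of 442 is 442^((727+1)/4) = 442^182 mod 727.
Repeated squaring: 442^2≡528, 442^4≡343, 442^8≡602, 442^16≡358, 442^32≡212, 442^64≡597, 442^128≡179 (mod 727).
442^182 = 442^(128+32+16+4+2) ≡ 551 (mod 727).
Check: 551² = 303601 ≡ 442 (mod 727). The two roots are 176 and 551.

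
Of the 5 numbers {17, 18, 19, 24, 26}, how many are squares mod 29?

(17/29) = -1 → non-residue.
(18/29) = -1 → non-residue.
(19/29) = -1 → non-residue.
(24/29) = +1 → QR.
(26/29) = -1 → non-residue.
Total quadratic residues among the 5: 1.

1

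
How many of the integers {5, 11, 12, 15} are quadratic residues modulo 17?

(5/17) = -1 → non-residue.
(11/17) = -1 → non-residue.
(12/17) = -1 → non-residue.
(15/17) = +1 → QR.
Total quadratic residues among the 4: 1.

1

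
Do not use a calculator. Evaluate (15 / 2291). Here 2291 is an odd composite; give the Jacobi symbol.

Reciprocity: 15 ≡ 3 and 2291 ≡ 3 (mod 4), so (15/2291) = −(2291/15).
Reduce top mod 15: now compute (11/15).
Reciprocity: 11 ≡ 3 and 15 ≡ 3 (mod 4), so (11/15) = −(15/11).
Reduce top mod 11: now compute (4/11).
Pull out 2^2: since 11 ≡ 3 (mod 8), (2/11) = -1, so (2/11)^2 = +1.
Reached (1/11) = 1. Collecting the sign flips along the way, the symbol is +1.

1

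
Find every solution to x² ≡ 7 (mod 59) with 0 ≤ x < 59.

19, 40

Since 59 ≡ 3 (mod 4), a square root of 7 is 7^((59+1)/4) = 7^15 mod 59.
Repeated squaring: 7^2≡49, 7^4≡41, 7^8≡29 (mod 59).
7^15 = 7^(8+4+2+1) ≡ 19 (mod 59).
Check: 19² = 361 ≡ 7 (mod 59). The two roots are 19 and 40.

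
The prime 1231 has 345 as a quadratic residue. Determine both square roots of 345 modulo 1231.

Since 1231 ≡ 3 (mod 4), a square root of 345 is 345^((1231+1)/4) = 345^308 mod 1231.
Repeated squaring: 345^2≡849, 345^4≡666, 345^8≡396, 345^16≡479, 345^32≡475, 345^64≡352, 345^128≡804, 345^256≡141 (mod 1231).
345^308 = 345^(256+32+16+4) ≡ 360 (mod 1231).
Check: 360² = 129600 ≡ 345 (mod 1231). The two roots are 360 and 871.

360, 871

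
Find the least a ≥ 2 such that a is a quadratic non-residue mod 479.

13

(2/479) = +1, so 2 is a residue.
(3/479) = +1, so 3 is a residue.
(4/479) = +1, so 4 is a residue.
(5/479) = +1, so 5 is a residue.
(6/479) = +1, so 6 is a residue.
(7/479) = +1, so 7 is a residue.
(8/479) = +1, so 8 is a residue.
(9/479) = +1, so 9 is a residue.
(10/479) = +1, so 10 is a residue.
(11/479) = +1, so 11 is a residue.
(12/479) = +1, so 12 is a residue.
(13/479) = −1, so 13 is the smallest positive non-residue mod 479.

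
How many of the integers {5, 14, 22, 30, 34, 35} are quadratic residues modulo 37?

(5/37) = -1 → non-residue.
(14/37) = -1 → non-residue.
(22/37) = -1 → non-residue.
(30/37) = +1 → QR.
(34/37) = +1 → QR.
(35/37) = -1 → non-residue.
Total quadratic residues among the 6: 2.

2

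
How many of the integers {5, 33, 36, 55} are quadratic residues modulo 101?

3

(5/101) = +1 → QR.
(33/101) = +1 → QR.
(36/101) = +1 → QR.
(55/101) = -1 → non-residue.
Total quadratic residues among the 4: 3.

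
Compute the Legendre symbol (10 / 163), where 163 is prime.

1

Euler's criterion: (10/163) ≡ 10^81 (mod 163).
10^2 ≡ 100 (mod 163)
10^4 ≡ 57 (mod 163)
10^8 ≡ 152 (mod 163)
10^16 ≡ 121 (mod 163)
10^32 ≡ 134 (mod 163)
10^64 ≡ 26 (mod 163)
10^81 = 10^(64+16+1) ≡ 1 (mod 163).
Result is 1, so (10/163) = 1.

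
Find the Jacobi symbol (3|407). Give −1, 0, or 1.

Reciprocity: 3 ≡ 3 and 407 ≡ 3 (mod 4), so (3/407) = −(407/3).
Reduce top mod 3: now compute (2/3).
Pull out 2: since 3 ≡ 3 (mod 8), (2/3) = -1.
Reached (1/3) = 1. Collecting the sign flips along the way, the symbol is +1.

1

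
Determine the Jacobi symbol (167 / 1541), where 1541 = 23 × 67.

1

Reciprocity: 167 ≡ 3 and 1541 ≡ 1 (mod 4), so (167/1541) = +(1541/167).
Reduce top mod 167: now compute (38/167).
Pull out 2: since 167 ≡ 7 (mod 8), (2/167) = +1.
Reciprocity: 19 ≡ 3 and 167 ≡ 3 (mod 4), so (19/167) = −(167/19).
Reduce top mod 19: now compute (15/19).
Reciprocity: 15 ≡ 3 and 19 ≡ 3 (mod 4), so (15/19) = −(19/15).
Reduce top mod 15: now compute (4/15).
Pull out 2^2: since 15 ≡ 7 (mod 8), (2/15) = +1, so (2/15)^2 = +1.
Reached (1/15) = 1. Collecting the sign flips along the way, the symbol is +1.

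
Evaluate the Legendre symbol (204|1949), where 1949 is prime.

Pull out 2^2: since 1949 ≡ 5 (mod 8), (2/1949) = -1, so (2/1949)^2 = +1.
Reciprocity: 51 ≡ 3 and 1949 ≡ 1 (mod 4), so (51/1949) = +(1949/51).
Reduce top mod 51: now compute (11/51).
Reciprocity: 11 ≡ 3 and 51 ≡ 3 (mod 4), so (11/51) = −(51/11).
Reduce top mod 11: now compute (7/11).
Reciprocity: 7 ≡ 3 and 11 ≡ 3 (mod 4), so (7/11) = −(11/7).
Reduce top mod 7: now compute (4/7).
Pull out 2^2: since 7 ≡ 7 (mod 8), (2/7) = +1, so (2/7)^2 = +1.
Reached (1/7) = 1. Collecting the sign flips along the way, the symbol is +1.

1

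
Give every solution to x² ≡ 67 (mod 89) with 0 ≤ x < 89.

89 ≡ 1 (mod 4), so we find a root by search.
Trying successive values, 44² = 1936 ≡ 67 (mod 89). The other root is 89 − 44 = 45.

44, 45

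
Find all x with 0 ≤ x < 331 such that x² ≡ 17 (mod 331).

103, 228

Since 331 ≡ 3 (mod 4), a square root of 17 is 17^((331+1)/4) = 17^83 mod 331.
Repeated squaring: 17^2≡289, 17^4≡109, 17^8≡296, 17^16≡232, 17^32≡202, 17^64≡91 (mod 331).
17^83 = 17^(64+16+2+1) ≡ 103 (mod 331).
Check: 103² = 10609 ≡ 17 (mod 331). The two roots are 103 and 228.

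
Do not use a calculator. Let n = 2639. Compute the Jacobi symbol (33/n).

1

Reciprocity: 33 ≡ 1 and 2639 ≡ 3 (mod 4), so (33/2639) = +(2639/33).
Reduce top mod 33: now compute (32/33).
Pull out 2^5: since 33 ≡ 1 (mod 8), (2/33) = +1, so (2/33)^5 = +1.
Reached (1/33) = 1. Collecting the sign flips along the way, the symbol is +1.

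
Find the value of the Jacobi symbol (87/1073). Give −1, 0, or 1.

0

Reciprocity: 87 ≡ 3 and 1073 ≡ 1 (mod 4), so (87/1073) = +(1073/87).
Reduce top mod 87: now compute (29/87).
Reciprocity: 29 ≡ 1 and 87 ≡ 3 (mod 4), so (29/87) = +(87/29).
Reduce top mod 29: now compute (0/29).
Top reduces to 0: gcd > 1, so the symbol is 0.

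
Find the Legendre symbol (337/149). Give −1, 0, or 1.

Euler's criterion: (337/149) ≡ 39^74 (mod 149).
39^2 ≡ 31 (mod 149)
39^4 ≡ 67 (mod 149)
39^8 ≡ 19 (mod 149)
39^16 ≡ 63 (mod 149)
39^32 ≡ 95 (mod 149)
39^64 ≡ 85 (mod 149)
39^74 = 39^(64+8+2) ≡ 1 (mod 149).
Result is 1, so (337/149) = 1.

1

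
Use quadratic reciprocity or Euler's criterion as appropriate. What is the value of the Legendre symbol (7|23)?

-1

Reciprocity: 7 ≡ 3 and 23 ≡ 3 (mod 4), so (7/23) = −(23/7).
Reduce top mod 7: now compute (2/7).
Pull out 2: since 7 ≡ 7 (mod 8), (2/7) = +1.
Reached (1/7) = 1. Collecting the sign flips along the way, the symbol is -1.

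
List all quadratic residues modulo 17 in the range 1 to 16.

1, 2, 4, 8, 9, 13, 15, 16

Square k = 1,…,8 (k and 17−k give the same square):
1²=1, 2²=4, 3²=9, 4²=16, 5²≡8, 6²≡2, 7²≡15, 8²≡13 (mod 17).
So the quadratic residues mod 17 are {1, 2, 4, 8, 9, 13, 15, 16}.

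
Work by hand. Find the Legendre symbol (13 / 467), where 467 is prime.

Euler's criterion: (13/467) ≡ 13^233 (mod 467).
13^2 ≡ 169 (mod 467)
13^4 ≡ 74 (mod 467)
13^8 ≡ 339 (mod 467)
13^16 ≡ 39 (mod 467)
13^32 ≡ 120 (mod 467)
13^64 ≡ 390 (mod 467)
13^128 ≡ 325 (mod 467)
13^233 = 13^(128+64+32+8+1) ≡ 1 (mod 467).
Result is 1, so (13/467) = 1.

1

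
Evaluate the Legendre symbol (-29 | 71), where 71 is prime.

Euler's criterion: (-29/71) ≡ 42^35 (mod 71).
42^2 ≡ 60 (mod 71)
42^4 ≡ 50 (mod 71)
42^8 ≡ 15 (mod 71)
42^16 ≡ 12 (mod 71)
42^32 ≡ 2 (mod 71)
42^35 = 42^(32+2+1) ≡ 70 (mod 71).
Result is 70 ≡ −1, so (-29/71) = −1.

-1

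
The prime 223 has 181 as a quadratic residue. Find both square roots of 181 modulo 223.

Since 223 ≡ 3 (mod 4), a square root of 181 is 181^((223+1)/4) = 181^56 mod 223.
Repeated squaring: 181^2≡203, 181^4≡177, 181^8≡109, 181^16≡62, 181^32≡53 (mod 223).
181^56 = 181^(32+16+8) ≡ 36 (mod 223).
Check: 36² = 1296 ≡ 181 (mod 223). The two roots are 36 and 187.

36, 187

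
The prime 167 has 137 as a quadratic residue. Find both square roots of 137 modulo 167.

53, 114

Since 167 ≡ 3 (mod 4), a square root of 137 is 137^((167+1)/4) = 137^42 mod 167.
Repeated squaring: 137^2≡65, 137^4≡50, 137^8≡162, 137^16≡25, 137^32≡124 (mod 167).
137^42 = 137^(32+8+2) ≡ 114 (mod 167).
Check: 114² = 12996 ≡ 137 (mod 167). The two roots are 53 and 114.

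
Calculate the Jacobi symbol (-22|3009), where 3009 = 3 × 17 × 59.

-1

First reduce: -22 ≡ 2987 (mod 3009).
Reciprocity: 2987 ≡ 3 and 3009 ≡ 1 (mod 4), so (2987/3009) = +(3009/2987).
Reduce top mod 2987: now compute (22/2987).
Pull out 2: since 2987 ≡ 3 (mod 8), (2/2987) = -1.
Reciprocity: 11 ≡ 3 and 2987 ≡ 3 (mod 4), so (11/2987) = −(2987/11).
Reduce top mod 11: now compute (6/11).
Pull out 2: since 11 ≡ 3 (mod 8), (2/11) = -1.
Reciprocity: 3 ≡ 3 and 11 ≡ 3 (mod 4), so (3/11) = −(11/3).
Reduce top mod 3: now compute (2/3).
Pull out 2: since 3 ≡ 3 (mod 8), (2/3) = -1.
Reached (1/3) = 1. Collecting the sign flips along the way, the symbol is -1.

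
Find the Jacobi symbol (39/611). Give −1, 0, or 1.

0

Reciprocity: 39 ≡ 3 and 611 ≡ 3 (mod 4), so (39/611) = −(611/39).
Reduce top mod 39: now compute (26/39).
Pull out 2: since 39 ≡ 7 (mod 8), (2/39) = +1.
Reciprocity: 13 ≡ 1 and 39 ≡ 3 (mod 4), so (13/39) = +(39/13).
Reduce top mod 13: now compute (0/13).
Top reduces to 0: gcd > 1, so the symbol is 0.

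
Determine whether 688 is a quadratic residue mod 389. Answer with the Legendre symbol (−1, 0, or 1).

-1

First reduce: 688 ≡ 299 (mod 389).
Reciprocity: 299 ≡ 3 and 389 ≡ 1 (mod 4), so (299/389) = +(389/299).
Reduce top mod 299: now compute (90/299).
Pull out 2: since 299 ≡ 3 (mod 8), (2/299) = -1.
Reciprocity: 45 ≡ 1 and 299 ≡ 3 (mod 4), so (45/299) = +(299/45).
Reduce top mod 45: now compute (29/45).
Reciprocity: 29 ≡ 1 and 45 ≡ 1 (mod 4), so (29/45) = +(45/29).
Reduce top mod 29: now compute (16/29).
Pull out 2^4: since 29 ≡ 5 (mod 8), (2/29) = -1, so (2/29)^4 = +1.
Reached (1/29) = 1. Collecting the sign flips along the way, the symbol is -1.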